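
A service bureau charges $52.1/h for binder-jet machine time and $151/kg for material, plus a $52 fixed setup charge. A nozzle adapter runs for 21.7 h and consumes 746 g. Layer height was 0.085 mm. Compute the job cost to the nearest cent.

$1295.22

Machine cost = 52.1 × 21.7, so $1130.57.
Feedstock cost = 151 × 746/1000, so $112.646.
Adding setup: 1130.57 + 112.646 + 52 → 1295.216 ≈ $1295.22.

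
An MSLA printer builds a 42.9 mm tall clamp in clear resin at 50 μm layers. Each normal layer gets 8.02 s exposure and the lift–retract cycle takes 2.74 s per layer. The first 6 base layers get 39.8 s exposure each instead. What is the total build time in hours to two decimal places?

2.62 hours

Layer count = ceil(42.9 / 0.05) = 858.
Base layers = 6 × (39.8 + 2.74) = 255.24 s.
Normal layers: 852 × (8.02 + 2.74) → 9167.52 s.
Total = 255.24 + 9167.52 = 9422.76 s = 2.62 hours.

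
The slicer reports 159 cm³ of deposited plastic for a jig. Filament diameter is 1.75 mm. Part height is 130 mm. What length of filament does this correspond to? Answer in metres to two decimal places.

A = π r² = π × 0.875² = 2.4053 mm².
Length = 159 cm³ / 2.4053 mm² = 159000 / 2.4053 = 66104.02 mm = 66.10 m.

66.10 m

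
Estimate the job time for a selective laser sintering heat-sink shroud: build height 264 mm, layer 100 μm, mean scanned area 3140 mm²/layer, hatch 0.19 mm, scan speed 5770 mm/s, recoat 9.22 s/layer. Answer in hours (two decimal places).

8.86 hours

Number of layers: 264 / 0.1 → 2640 (rounded up).
Per-layer scan distance = 3140 / 0.19 = 16526.3 mm.
Laser time per layer: 16526.3 / 5770 → 2.8642 s.
Layer cycle: 2.8642 + 9.22 → 12.0842 s.
2640 layers × 12.0842 s/layer = 31902.288 s, i.e. 8.86 hours.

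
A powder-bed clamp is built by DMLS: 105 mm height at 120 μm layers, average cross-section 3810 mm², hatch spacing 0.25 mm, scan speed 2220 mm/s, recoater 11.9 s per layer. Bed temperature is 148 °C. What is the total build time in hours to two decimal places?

Layer count = ceil(105 / 0.12) = 875.
Per-layer scan distance = 3810 / 0.25 = 15240 mm.
Scan time per layer: 15240 / 2220 → 6.8649 s.
Time per layer = 6.8649 + 11.9, so 18.7649 s.
875 layers × 18.7649 s/layer = 16419.2875 s, i.e. 4.56 hours.

4.56 hours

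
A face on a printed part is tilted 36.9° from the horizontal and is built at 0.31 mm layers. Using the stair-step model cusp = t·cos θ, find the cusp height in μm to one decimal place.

247.9 μm

h_c = t·cos θ = 0.31 × 0.7997 = 0.247907 mm (247.9 μm).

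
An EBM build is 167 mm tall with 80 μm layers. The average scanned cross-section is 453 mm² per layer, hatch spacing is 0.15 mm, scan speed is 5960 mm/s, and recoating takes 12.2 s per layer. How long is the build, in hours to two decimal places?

Layer count = ceil(167 / 0.08) = 2088.
Scan path per layer = 453 / 0.15, so 3020 mm.
Scan time per layer = 3020 / 5960 = 0.5067 s.
Per-layer time: 0.5067 + 12.2 → 12.7067 s.
2088 layers × 12.7067 s/layer = 26531.5896 s, i.e. 7.37 hours.

7.37 hours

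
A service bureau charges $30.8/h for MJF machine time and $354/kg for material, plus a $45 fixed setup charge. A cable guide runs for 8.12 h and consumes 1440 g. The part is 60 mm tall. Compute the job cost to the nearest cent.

$804.86

Time charge = 30.8 × 8.12 = $250.096.
Feedstock cost = 354 × 1440/1000 = $509.76.
Total = 250.096 + 509.76 + 45 = 804.856 ≈ $804.86.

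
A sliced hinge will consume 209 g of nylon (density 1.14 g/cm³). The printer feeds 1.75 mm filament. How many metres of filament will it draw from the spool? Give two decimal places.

Volume = 209 g / 1.14 g·cm⁻³ = 183.3333 cm³ = 183333.3 mm³.
A = π r² = π × 0.875² = 2.4053 mm².
Length = 183333.3 / 2.4053 = 76220.55 mm = 76.22 m.

76.22 m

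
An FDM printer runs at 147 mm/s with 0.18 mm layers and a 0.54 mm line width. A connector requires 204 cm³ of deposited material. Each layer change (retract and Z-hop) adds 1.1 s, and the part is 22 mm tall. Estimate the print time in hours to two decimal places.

4.00 hours

Bead cross-section = 0.18 × 0.54, so 0.0972 mm².
Toolpath length = 204 cm³ / 0.0972 mm² = 204000 / 0.0972 = 2098765.4 mm.
Print-move time = 2098765.4 / 147, so 14277.3 s.
Layer count = ceil(22 / 0.18) = 123.
Layer-change overhead: 123 × 1.1 → 135.3 s.
Altogether 14277.3 + 135.3 = 14412.6 s, i.e. 4.00 hours.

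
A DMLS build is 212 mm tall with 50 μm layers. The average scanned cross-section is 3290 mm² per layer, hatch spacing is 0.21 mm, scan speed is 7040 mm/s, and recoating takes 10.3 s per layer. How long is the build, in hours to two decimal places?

Layers = ⌈212/0.05⌉ = 4240.
Per-layer scan distance: 3290 / 0.21 → 15666.7 mm.
Laser time per layer = 15666.7 / 7040, so 2.2254 s.
Per-layer time = 2.2254 + 10.3, so 12.5254 s.
Total: 4240 × 12.5254 s = 53107.696 s → 14.75 hours.

14.75 hours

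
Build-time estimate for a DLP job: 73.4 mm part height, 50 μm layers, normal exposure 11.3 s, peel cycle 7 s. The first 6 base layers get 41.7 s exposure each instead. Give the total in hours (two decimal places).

Layer count = ceil(73.4 / 0.05) = 1468.
Bottom layers = 6 × (41.7 + 7), so 292.2 s.
Normal layers = 1462 × (11.3 + 7) = 26754.6 s.
Sum: 292.2 + 26754.6 = 27046.8 s → 7.51 hours.

7.51 hours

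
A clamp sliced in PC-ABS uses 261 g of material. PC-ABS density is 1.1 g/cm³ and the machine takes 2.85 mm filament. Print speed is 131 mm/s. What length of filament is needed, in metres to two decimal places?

Volume = 261 g / 1.1 g·cm⁻³ = 237.2727 cm³ = 237272.7 mm³.
Filament cross-section = π × (2.85/2)² = 6.3794 mm².
Length = 237272.7 / 6.3794 = 37193.58 mm = 37.19 m.

37.19 m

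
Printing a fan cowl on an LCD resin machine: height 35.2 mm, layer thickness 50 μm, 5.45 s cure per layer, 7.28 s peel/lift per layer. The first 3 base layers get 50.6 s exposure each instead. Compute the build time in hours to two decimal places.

Layers = ⌈35.2/0.05⌉ = 704.
Base layers = 3 × (50.6 + 7.28), so 173.64 s.
Regular layers: 701 × (5.45 + 7.28) → 8923.73 s.
Sum: 173.64 + 8923.73 = 9097.37 s → 2.53 hours.

2.53 hours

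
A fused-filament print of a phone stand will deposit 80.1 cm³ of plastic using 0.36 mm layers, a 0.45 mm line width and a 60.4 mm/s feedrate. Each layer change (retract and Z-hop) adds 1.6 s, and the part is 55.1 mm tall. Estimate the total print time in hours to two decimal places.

2.34 hours

Bead cross-section: 0.36 × 0.45 → 0.162 mm².
Path length: 80100 mm³ / 0.162 mm² → 494444.4 mm.
Extrusion time = 494444.4 / 60.4 = 8186.2 s.
Layers = ⌈55.1/0.36⌉ = 154.
Layer-change overhead = 154 × 1.6, so 246.4 s.
Altogether 8186.2 + 246.4 = 8432.6 s, i.e. 2.34 hours.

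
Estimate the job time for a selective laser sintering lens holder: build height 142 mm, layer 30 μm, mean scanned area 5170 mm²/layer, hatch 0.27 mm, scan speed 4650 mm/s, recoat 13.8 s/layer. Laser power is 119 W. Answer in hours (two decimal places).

Layer count = ceil(142 / 0.03) = 4734.
Scan path per layer: 5170 / 0.27 → 19148.1 mm.
Laser time per layer: 19148.1 / 4650 → 4.1179 s.
Time per layer = 4.1179 + 13.8 = 17.9179 s.
4734 layers × 17.9179 s/layer = 84823.3386 s, i.e. 23.56 hours.

23.56 hours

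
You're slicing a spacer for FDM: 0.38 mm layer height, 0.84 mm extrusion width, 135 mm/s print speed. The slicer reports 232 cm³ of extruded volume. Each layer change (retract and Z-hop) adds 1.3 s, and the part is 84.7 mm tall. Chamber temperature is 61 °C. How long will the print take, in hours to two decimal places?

1.58 hours

Line area: 0.38 × 0.84 → 0.3192 mm².
Path length: 232000 mm³ / 0.3192 mm² → 726817 mm.
Extrusion time = 726817 / 135 = 5383.8 s.
Number of layers: 84.7 / 0.38 → 223 (rounded up).
Layer-change overhead = 223 × 1.3, so 289.9 s.
Total = 5383.8 + 289.9 = 5673.7 s = 1.58 hours.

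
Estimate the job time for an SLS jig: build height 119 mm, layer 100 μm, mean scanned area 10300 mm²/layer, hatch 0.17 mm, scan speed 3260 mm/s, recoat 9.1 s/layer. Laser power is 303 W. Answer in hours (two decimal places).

9.15 hours

Layers = ⌈119/0.1⌉ = 1190.
Per-layer scan distance = 10300 / 0.17 = 60588.2 mm.
Scan time per layer = 60588.2 / 3260, so 18.5853 s.
Time per layer = 18.5853 + 9.1, so 27.6853 s.
1190 layers × 27.6853 s/layer = 32945.507 s, i.e. 9.15 hours.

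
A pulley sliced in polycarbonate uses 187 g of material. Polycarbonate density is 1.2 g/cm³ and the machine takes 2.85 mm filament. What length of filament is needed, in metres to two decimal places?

24.43 m

Volume = 187 g / 1.2 g·cm⁻³ = 155.8333 cm³ = 155833.3 mm³.
Filament cross-section = π × (2.85/2)² = 6.3794 mm².
Length = 155833.3 / 6.3794 = 24427.58 mm = 24.43 m.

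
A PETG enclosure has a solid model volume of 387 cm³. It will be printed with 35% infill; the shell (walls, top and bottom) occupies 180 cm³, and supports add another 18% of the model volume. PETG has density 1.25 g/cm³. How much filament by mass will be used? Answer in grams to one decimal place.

402.6 g

Infill region = 387 − 180, so 207 cm³.
Infill deposited = 0.35 × 207 = 72.45 cm³.
Support = 0.18 × 387 = 69.66 cm³.
Total printed volume: 180 + 72.45 + 69.66 → 322.11 cm³.
Mass = 322.11 × 1.25 = 402.6375 g.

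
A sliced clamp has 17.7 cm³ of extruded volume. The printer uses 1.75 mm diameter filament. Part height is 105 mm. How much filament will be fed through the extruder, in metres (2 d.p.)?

Filament cross-section = π × (1.75/2)² = 2.4053 mm².
L = 17700 mm³ / 2.4053 mm² = 7358.75 mm, i.e. 7.36 m.

7.36 m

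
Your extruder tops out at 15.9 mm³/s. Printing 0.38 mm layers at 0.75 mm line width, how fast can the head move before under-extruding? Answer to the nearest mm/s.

56 mm/s

Bead cross-section = 0.38 × 0.75, so 0.285 mm².
Max speed = 15.9 / 0.285 = 55.79 ≈ 56 mm/s.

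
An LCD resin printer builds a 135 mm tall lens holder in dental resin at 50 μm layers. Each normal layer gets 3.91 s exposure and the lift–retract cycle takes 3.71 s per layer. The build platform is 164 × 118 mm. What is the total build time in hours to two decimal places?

Layer count = ceil(135 / 0.05) = 2700.
Cycle time: 3.91 + 3.71 → 7.62 s.
Total = 2700 × 7.62 = 20574 s = 5.72 hours.

5.72 hours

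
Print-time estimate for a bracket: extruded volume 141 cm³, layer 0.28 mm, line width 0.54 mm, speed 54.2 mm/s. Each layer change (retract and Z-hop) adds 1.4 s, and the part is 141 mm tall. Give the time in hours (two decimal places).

Extrusion cross-section = 0.28 × 0.54 = 0.1512 mm².
Path length: 141000 mm³ / 0.1512 mm² → 932539.7 mm.
Print-move time = 932539.7 / 54.2, so 17205.5 s.
Layers = ⌈141/0.28⌉ = 504.
Non-print overhead: 504 × 1.4 → 705.6 s.
Total = 17205.5 + 705.6 = 17911.1 s = 4.98 hours.

4.98 hours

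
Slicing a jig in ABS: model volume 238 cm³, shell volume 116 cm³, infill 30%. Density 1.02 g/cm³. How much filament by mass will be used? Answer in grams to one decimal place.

Infill region: 238 − 116 → 122 cm³.
Deposited infill = 0.30 × 122, so 36.6 cm³.
Total printed volume = 116 + 36.6, so 152.6 cm³.
Mass = 152.6 × 1.02, so 155.652 g.

155.7 g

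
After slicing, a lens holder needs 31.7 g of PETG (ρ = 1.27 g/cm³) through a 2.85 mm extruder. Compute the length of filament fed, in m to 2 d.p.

Volume = 31.7 g / 1.27 g·cm⁻³ = 24.9606 cm³ = 24960.6 mm³.
A = π r² = π × 1.425² = 6.3794 mm².
L = V/A = 24960.6/6.3794 = 3912.69 mm → 3.91 m.

3.91 m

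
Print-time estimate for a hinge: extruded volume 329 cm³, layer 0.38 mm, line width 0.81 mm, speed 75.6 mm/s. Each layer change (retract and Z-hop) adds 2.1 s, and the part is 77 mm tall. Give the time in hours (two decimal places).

Line area: 0.38 × 0.81 → 0.3078 mm².
Path length: 329000 mm³ / 0.3078 mm² → 1068875.9 mm.
Print-move time: 1068875.9 / 75.6 → 14138.6 s.
Number of layers: 77 / 0.38 → 203 (rounded up).
Layer-change overhead = 203 × 2.1, so 426.3 s.
Total = 14138.6 + 426.3 = 14564.9 s = 4.05 hours.

4.05 hours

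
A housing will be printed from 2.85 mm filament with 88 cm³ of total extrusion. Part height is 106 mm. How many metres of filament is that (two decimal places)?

Cross-section of 2.85 mm filament: π·(2.85/2)² = 6.3794 mm².
Length = 88 cm³ / 6.3794 mm² = 88000 / 6.3794 = 13794.4 mm = 13.79 m.

13.79 m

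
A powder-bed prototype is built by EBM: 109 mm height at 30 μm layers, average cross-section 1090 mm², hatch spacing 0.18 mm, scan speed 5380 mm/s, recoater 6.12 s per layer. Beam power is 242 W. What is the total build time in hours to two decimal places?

7.31 hours

Number of layers: 109 / 0.03 → 3634 (rounded up).
Per-layer scan distance: 1090 / 0.18 → 6055.6 mm.
Beam time per layer = 6055.6 / 5380 = 1.1256 s.
Time per layer = 1.1256 + 6.12, so 7.2456 s.
3634 layers × 7.2456 s/layer = 26330.5104 s, i.e. 7.31 hours.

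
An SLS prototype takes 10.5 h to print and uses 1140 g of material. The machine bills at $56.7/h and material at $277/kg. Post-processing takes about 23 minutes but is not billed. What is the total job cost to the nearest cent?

Time charge = 56.7 × 10.5, so $595.35.
Feedstock cost = 277 × 1140/1000, so $315.78.
Job cost: 595.35 + 315.78 = $911.13.

$911.13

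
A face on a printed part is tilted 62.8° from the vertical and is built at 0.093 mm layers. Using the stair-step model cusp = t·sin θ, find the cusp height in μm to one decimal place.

82.7 μm

Cusp = layer height × sin(62.8°) = 0.093 × 0.8894 = 0.082714 mm = 82.7 μm.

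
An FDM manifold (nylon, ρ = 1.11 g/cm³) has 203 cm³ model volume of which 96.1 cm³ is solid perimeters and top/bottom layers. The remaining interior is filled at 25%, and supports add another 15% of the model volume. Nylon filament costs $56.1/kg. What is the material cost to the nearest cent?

$9.54

Infill region = 203 − 96.1, so 106.9 cm³.
Infill deposited: 0.25 × 106.9 → 26.725 cm³.
Support: 0.15 × 203 → 30.45 cm³.
Total extruded = 96.1 + 26.725 + 30.45 = 153.275 cm³.
Mass = 153.275 × 1.11, so 170.13525 g.
At $56.1/kg: 170.13525/1000 × 56.1 = $9.54.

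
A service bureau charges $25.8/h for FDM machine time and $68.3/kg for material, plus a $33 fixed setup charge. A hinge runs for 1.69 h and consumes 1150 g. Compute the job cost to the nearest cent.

$155.15

Machine cost = 25.8 × 1.69 = $43.602.
Material cost: 68.3 × 1150/1000 → $78.545.
Total = 43.602 + 78.545 + 33 = 155.147 ≈ $155.15.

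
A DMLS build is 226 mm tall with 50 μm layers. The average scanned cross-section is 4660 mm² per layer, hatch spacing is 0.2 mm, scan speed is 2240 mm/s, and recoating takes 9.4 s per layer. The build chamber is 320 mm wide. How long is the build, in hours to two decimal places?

Layers = ⌈226/0.05⌉ = 4520.
Hatch length per layer: 4660 / 0.2 → 23300 mm.
Scan time per layer: 23300 / 2240 → 10.4018 s.
Per-layer time: 10.4018 + 9.4 → 19.8018 s.
4520 layers × 19.8018 s/layer = 89504.136 s, i.e. 24.86 hours.

24.86 hours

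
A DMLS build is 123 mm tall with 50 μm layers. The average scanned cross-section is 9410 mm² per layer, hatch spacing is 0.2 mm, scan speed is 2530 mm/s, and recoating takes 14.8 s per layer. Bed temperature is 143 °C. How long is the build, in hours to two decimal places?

22.82 hours

Layer count = ceil(123 / 0.05) = 2460.
Hatch length per layer = 9410 / 0.2, so 47050 mm.
Scan time per layer: 47050 / 2530 → 18.5968 s.
Layer cycle = 18.5968 + 14.8, so 33.3968 s.
2460 layers × 33.3968 s/layer = 82156.128 s, i.e. 22.82 hours.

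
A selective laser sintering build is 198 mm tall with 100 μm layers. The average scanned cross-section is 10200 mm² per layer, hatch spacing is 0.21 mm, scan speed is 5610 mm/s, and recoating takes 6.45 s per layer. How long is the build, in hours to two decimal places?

8.31 hours

Layers = ⌈198/0.1⌉ = 1980.
Scan path per layer = 10200 / 0.21, so 48571.4 mm.
Scan time per layer = 48571.4 / 5610, so 8.658 s.
Per-layer time: 8.658 + 6.45 → 15.108 s.
Build time = 1980 × 15.108 = 29913.84 s = 8.31 hours.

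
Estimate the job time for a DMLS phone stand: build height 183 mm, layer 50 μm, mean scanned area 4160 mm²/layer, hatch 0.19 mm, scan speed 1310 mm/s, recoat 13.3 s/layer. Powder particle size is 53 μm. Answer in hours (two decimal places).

Layers = ⌈183/0.05⌉ = 3660.
Hatch length per layer: 4160 / 0.19 → 21894.7 mm.
Laser time per layer: 21894.7 / 1310 → 16.7135 s.
Time per layer = 16.7135 + 13.3 = 30.0135 s.
Build time = 3660 × 30.0135 = 109849.41 s = 30.51 hours.

30.51 hours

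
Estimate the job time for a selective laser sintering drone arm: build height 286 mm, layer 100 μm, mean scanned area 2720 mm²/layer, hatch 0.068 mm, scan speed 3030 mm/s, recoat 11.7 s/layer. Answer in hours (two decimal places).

19.78 hours

Layers = ⌈286/0.1⌉ = 2860.
Scan path per layer = 2720 / 0.068, so 40000 mm.
Laser time per layer: 40000 / 3030 → 13.2013 s.
Time per layer: 13.2013 + 11.7 → 24.9013 s.
Total: 2860 × 24.9013 s = 71217.718 s → 19.78 hours.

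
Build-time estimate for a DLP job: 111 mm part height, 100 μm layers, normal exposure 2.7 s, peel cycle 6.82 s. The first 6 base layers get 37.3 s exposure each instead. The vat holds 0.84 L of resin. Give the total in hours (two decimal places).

2.99 hours

Layers = ⌈111/0.1⌉ = 1110.
Burn-in layers = 6 × (37.3 + 6.82), so 264.72 s.
Regular layers = 1104 × (2.7 + 6.82) = 10510.08 s.
Total = 264.72 + 10510.08 = 10774.8 s = 2.99 hours.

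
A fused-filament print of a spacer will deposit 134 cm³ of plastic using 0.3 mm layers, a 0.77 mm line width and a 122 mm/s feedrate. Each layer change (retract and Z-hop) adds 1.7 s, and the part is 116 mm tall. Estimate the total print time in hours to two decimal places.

Line area = 0.3 × 0.77 = 0.231 mm².
Total extruded path = 134000/0.231 = 580086.6 mm.
Print-move time = 580086.6 / 122, so 4754.8 s.
Layers = ⌈116/0.3⌉ = 387.
Z-hop total = 387 × 1.7, so 657.9 s.
Altogether 4754.8 + 657.9 = 5412.7 s, i.e. 1.50 hours.

1.50 hours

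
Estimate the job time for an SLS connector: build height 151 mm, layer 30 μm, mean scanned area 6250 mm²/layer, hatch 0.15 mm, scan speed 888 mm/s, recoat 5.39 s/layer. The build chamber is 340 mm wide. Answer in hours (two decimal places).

73.15 hours

Layers = ⌈151/0.03⌉ = 5034.
Scan path per layer = 6250 / 0.15 = 41666.7 mm.
Scan time per layer = 41666.7 / 888 = 46.922 s.
Per-layer time: 46.922 + 5.39 → 52.312 s.
Total: 5034 × 52.312 s = 263338.608 s → 73.15 hours.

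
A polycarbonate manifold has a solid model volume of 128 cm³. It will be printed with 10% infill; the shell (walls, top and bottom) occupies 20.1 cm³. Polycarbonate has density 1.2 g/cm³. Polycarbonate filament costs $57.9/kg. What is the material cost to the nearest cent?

Infill region: 128 − 20.1 → 107.9 cm³.
Deposited infill: 0.10 × 107.9 → 10.79 cm³.
Deposited volume = 20.1 + 10.79, so 30.89 cm³.
Mass = 30.89 × 1.2, so 37.068 g.
Cost = 37.068 g / 1000 × $57.9/kg = $2.15.

$2.15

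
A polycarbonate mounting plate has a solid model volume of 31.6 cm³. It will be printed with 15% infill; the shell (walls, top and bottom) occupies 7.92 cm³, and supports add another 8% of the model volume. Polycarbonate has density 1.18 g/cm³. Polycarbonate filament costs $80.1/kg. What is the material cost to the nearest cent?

$1.32

Infill region = 31.6 − 7.92 = 23.68 cm³.
Deposited infill: 0.15 × 23.68 → 3.552 cm³.
Support = 0.08 × 31.6, so 2.528 cm³.
Total extruded = 7.92 + 3.552 + 2.528 = 14 cm³.
Mass: 14 × 1.18 → 16.52 g.
Cost = 16.52 g / 1000 × $80.1/kg = $1.32.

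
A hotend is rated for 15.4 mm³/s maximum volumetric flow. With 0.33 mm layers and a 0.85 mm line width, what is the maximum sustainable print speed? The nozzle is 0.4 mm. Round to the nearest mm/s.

Extrusion cross-section: 0.33 × 0.85 → 0.2805 mm².
v_max = Q/A = 15.4/0.2805 = 54.90 mm/s → 55 mm/s.

55 mm/s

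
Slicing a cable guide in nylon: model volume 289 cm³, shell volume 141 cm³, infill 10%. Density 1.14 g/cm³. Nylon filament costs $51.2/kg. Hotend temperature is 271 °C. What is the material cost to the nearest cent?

$9.09

Infill region: 289 − 141 → 148 cm³.
Deposited infill = 0.10 × 148 = 14.8 cm³.
Deposited volume = 141 + 14.8, so 155.8 cm³.
Mass = 155.8 × 1.14 = 177.612 g.
At $51.2/kg: 177.612/1000 × 51.2 = $9.09.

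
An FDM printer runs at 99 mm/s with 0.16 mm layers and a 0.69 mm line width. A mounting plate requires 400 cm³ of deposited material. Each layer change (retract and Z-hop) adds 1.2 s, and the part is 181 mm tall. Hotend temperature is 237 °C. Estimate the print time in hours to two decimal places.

Line area = 0.16 × 0.69, so 0.1104 mm².
Toolpath length = 400 cm³ / 0.1104 mm² = 400000 / 0.1104 = 3623188.4 mm.
Print-move time = 3623188.4 / 99 = 36597.9 s.
Layer count = ceil(181 / 0.16) = 1132.
Z-hop total = 1132 × 1.2 = 1358.4 s.
Altogether 36597.9 + 1358.4 = 37956.3 s, i.e. 10.54 hours.

10.54 hours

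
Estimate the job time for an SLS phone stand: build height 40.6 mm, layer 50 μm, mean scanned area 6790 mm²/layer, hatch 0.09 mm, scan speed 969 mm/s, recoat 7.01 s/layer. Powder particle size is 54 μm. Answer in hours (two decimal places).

Layers = ⌈40.6/0.05⌉ = 812.
Per-layer scan distance = 6790 / 0.09 = 75444.4 mm.
Laser time per layer = 75444.4 / 969, so 77.858 s.
Time per layer = 77.858 + 7.01, so 84.868 s.
Total: 812 × 84.868 s = 68912.816 s → 19.14 hours.

19.14 hours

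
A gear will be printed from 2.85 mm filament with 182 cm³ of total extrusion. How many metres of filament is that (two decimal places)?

28.53 m

A = π r² = π × 1.425² = 6.3794 mm².
Length = 182 cm³ / 6.3794 mm² = 182000 / 6.3794 = 28529.33 mm = 28.53 m.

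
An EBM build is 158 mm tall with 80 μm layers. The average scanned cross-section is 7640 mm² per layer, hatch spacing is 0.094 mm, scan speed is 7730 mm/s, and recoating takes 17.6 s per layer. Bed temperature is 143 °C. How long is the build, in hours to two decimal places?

15.42 hours

Layer count = ceil(158 / 0.08) = 1975.
Per-layer scan distance = 7640 / 0.094 = 81276.6 mm.
Beam time per layer: 81276.6 / 7730 → 10.5144 s.
Per-layer time = 10.5144 + 17.6 = 28.1144 s.
Total: 1975 × 28.1144 s = 55525.94 s → 15.42 hours.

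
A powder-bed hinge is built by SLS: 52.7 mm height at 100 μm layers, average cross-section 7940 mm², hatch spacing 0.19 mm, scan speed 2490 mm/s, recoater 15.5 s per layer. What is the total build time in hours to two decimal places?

4.73 hours

Layer count = ceil(52.7 / 0.1) = 527.
Per-layer scan distance: 7940 / 0.19 → 41789.5 mm.
Per-layer scan time: 41789.5 / 2490 → 16.7829 s.
Time per layer = 16.7829 + 15.5 = 32.2829 s.
Total: 527 × 32.2829 s = 17013.0883 s → 4.73 hours.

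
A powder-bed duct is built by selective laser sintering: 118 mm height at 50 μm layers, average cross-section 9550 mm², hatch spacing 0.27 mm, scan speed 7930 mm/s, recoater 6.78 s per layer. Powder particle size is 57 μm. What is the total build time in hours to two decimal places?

7.37 hours

Layers = ⌈118/0.05⌉ = 2360.
Hatch length per layer: 9550 / 0.27 → 35370.4 mm.
Per-layer scan time = 35370.4 / 7930 = 4.4603 s.
Time per layer = 4.4603 + 6.78, so 11.2403 s.
Total: 2360 × 11.2403 s = 26527.108 s → 7.37 hours.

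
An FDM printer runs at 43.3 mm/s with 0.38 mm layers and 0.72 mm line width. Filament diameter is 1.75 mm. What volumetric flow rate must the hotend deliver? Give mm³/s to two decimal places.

Extrusion cross-section = 0.38 × 0.72, so 0.2736 mm².
Volumetric flow = 43.3 × 0.2736 = 11.85 mm³/s.

11.85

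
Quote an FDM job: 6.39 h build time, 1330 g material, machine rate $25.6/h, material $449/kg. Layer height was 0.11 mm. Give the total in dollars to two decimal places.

Machine cost = 25.6 × 6.39 = $163.584.
Material charge = 449 × 1330/1000 = $597.17.
Job cost: 163.584 + 597.17 = 760.754 ≈ $760.75.

$760.75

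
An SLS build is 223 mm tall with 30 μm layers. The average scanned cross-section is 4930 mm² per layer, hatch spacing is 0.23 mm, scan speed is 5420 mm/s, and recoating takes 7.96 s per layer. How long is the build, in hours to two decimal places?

24.60 hours

Number of layers: 223 / 0.03 → 7434 (rounded up).
Scan path per layer = 4930 / 0.23, so 21434.8 mm.
Scan time per layer = 21434.8 / 5420 = 3.9548 s.
Layer cycle: 3.9548 + 7.96 → 11.9148 s.
Build time = 7434 × 11.9148 = 88574.6232 s = 24.60 hours.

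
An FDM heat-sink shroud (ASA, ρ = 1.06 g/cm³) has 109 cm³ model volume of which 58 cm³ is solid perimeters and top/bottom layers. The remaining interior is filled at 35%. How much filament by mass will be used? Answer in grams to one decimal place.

Interior volume = 109 − 58, so 51 cm³.
Deposited infill = 0.35 × 51, so 17.85 cm³.
Total extruded = 58 + 17.85 = 75.85 cm³.
Mass = 75.85 × 1.06, so 80.401 g.

80.4 g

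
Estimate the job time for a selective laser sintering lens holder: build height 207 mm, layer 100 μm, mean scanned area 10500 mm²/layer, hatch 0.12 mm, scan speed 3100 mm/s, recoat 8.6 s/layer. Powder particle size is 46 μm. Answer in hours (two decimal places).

21.17 hours

Layers = ⌈207/0.1⌉ = 2070.
Per-layer scan distance: 10500 / 0.12 → 87500 mm.
Scan time per layer = 87500 / 3100, so 28.2258 s.
Layer cycle = 28.2258 + 8.6 = 36.8258 s.
Build time = 2070 × 36.8258 = 76229.406 s = 21.17 hours.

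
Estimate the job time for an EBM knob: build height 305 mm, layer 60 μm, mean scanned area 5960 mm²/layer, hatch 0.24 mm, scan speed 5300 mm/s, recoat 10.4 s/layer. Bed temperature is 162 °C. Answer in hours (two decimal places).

21.30 hours

Layer count = ceil(305 / 0.06) = 5084.
Hatch length per layer: 5960 / 0.24 → 24833.3 mm.
Beam time per layer = 24833.3 / 5300 = 4.6855 s.
Time per layer = 4.6855 + 10.4, so 15.0855 s.
Build time = 5084 × 15.0855 = 76694.682 s = 21.30 hours.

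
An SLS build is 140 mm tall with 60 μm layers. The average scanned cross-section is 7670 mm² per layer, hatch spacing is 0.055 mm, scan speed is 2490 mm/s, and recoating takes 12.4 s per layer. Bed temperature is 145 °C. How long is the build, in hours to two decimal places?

44.35 hours

Number of layers: 140 / 0.06 → 2334 (rounded up).
Scan path per layer: 7670 / 0.055 → 139454.5 mm.
Laser time per layer = 139454.5 / 2490, so 56.0058 s.
Time per layer = 56.0058 + 12.4, so 68.4058 s.
Build time = 2334 × 68.4058 = 159659.1372 s = 44.35 hours.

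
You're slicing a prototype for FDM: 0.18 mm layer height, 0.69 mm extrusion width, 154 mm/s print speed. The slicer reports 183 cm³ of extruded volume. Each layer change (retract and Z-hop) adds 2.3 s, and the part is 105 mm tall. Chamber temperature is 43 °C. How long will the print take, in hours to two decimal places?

Extrusion cross-section: 0.18 × 0.69 → 0.1242 mm².
Toolpath length = 183 cm³ / 0.1242 mm² = 183000 / 0.1242 = 1473430 mm.
Time extruding = 1473430 / 154 = 9567.7 s.
Number of layers: 105 / 0.18 → 584 (rounded up).
Layer-change overhead: 584 × 2.3 → 1343.2 s.
Total = 9567.7 + 1343.2 = 10910.9 s = 3.03 hours.

3.03 hours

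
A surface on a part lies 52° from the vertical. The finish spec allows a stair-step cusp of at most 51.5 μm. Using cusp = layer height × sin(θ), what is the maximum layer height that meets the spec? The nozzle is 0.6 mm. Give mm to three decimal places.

t = h_c / sin θ = 0.0515 / 0.7880 = 0.065 mm.

0.065 mm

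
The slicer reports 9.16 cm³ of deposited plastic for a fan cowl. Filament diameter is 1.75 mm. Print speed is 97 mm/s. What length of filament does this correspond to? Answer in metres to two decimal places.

A = π r² = π × 0.875² = 2.4053 mm².
Length = 9.16 cm³ / 2.4053 mm² = 9160 / 2.4053 = 3808.26 mm = 3.81 m.

3.81 m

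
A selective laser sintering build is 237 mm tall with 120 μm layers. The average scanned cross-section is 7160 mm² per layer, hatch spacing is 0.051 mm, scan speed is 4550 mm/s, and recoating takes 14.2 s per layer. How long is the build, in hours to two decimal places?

24.72 hours

Layers = ⌈237/0.12⌉ = 1975.
Per-layer scan distance: 7160 / 0.051 → 140392.2 mm.
Laser time per layer: 140392.2 / 4550 → 30.8554 s.
Layer cycle = 30.8554 + 14.2, so 45.0554 s.
1975 layers × 45.0554 s/layer = 88984.415 s, i.e. 24.72 hours.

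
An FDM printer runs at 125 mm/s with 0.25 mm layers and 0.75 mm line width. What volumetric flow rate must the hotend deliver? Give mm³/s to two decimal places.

23.44

A: 0.25 × 0.75 → 0.1875 mm².
Volumetric flow = 125 × 0.1875 = 23.44 mm³/s.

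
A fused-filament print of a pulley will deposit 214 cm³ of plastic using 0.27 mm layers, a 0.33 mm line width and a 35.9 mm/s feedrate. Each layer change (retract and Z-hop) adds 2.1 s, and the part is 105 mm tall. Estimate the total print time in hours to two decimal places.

Extrusion cross-section = 0.27 × 0.33 = 0.0891 mm².
Toolpath length = 214 cm³ / 0.0891 mm² = 214000 / 0.0891 = 2401795.7 mm.
Time extruding = 2401795.7 / 35.9 = 66902.4 s.
Layer count = ceil(105 / 0.27) = 389.
Layer-change overhead = 389 × 2.1, so 816.9 s.
Total = 66902.4 + 816.9 = 67719.3 s = 18.81 hours.

18.81 hours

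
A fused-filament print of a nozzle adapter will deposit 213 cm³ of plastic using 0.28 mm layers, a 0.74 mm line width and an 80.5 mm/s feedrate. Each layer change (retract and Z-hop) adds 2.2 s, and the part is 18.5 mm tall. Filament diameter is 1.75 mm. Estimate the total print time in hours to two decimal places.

Extrusion cross-section = 0.28 × 0.74 = 0.2072 mm².
Path length: 213000 mm³ / 0.2072 mm² → 1027992.3 mm.
Time extruding = 1027992.3 / 80.5, so 12770.1 s.
Layers = ⌈18.5/0.28⌉ = 67.
Non-print overhead = 67 × 2.2, so 147.4 s.
Altogether 12770.1 + 147.4 = 12917.5 s, i.e. 3.59 hours.

3.59 hours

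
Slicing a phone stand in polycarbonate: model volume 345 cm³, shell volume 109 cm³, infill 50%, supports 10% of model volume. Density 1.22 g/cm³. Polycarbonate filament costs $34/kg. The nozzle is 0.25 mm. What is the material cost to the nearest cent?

Infill region = 345 − 109, so 236 cm³.
Infill volume: 0.50 × 236 → 118 cm³.
Support = 0.10 × 345, so 34.5 cm³.
Total extruded = 109 + 118 + 34.5 = 261.5 cm³.
Mass = 261.5 × 1.22, so 319.03 g.
Cost = 319.03 g / 1000 × $34/kg = $10.85.

$10.85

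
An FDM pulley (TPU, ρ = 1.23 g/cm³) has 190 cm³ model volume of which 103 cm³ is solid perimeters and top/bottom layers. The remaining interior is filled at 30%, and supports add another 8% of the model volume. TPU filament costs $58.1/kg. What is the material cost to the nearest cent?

$10.31

Volume inside the shell: 190 − 103 → 87 cm³.
Deposited infill = 0.30 × 87, so 26.1 cm³.
Support = 0.08 × 190 = 15.2 cm³.
Total extruded: 103 + 26.1 + 15.2 → 144.3 cm³.
Mass = 144.3 × 1.23, so 177.489 g.
Cost = 177.489 g / 1000 × $58.1/kg = $10.31.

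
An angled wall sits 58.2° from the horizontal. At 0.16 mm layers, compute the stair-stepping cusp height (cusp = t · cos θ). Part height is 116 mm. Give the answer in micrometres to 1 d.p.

h_c = t·cos θ = 0.16 × 0.5270 = 0.08432 mm (84.3 μm).

84.3 μm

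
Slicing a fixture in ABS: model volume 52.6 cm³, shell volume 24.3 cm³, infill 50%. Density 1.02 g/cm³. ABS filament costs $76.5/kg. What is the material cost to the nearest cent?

Infill region: 52.6 − 24.3 → 28.3 cm³.
Infill volume = 0.50 × 28.3 = 14.15 cm³.
Total printed volume: 24.3 + 14.15 → 38.45 cm³.
Mass = 38.45 × 1.02 = 39.219 g.
At $76.5/kg: 39.219/1000 × 76.5 = $3.00.

$3.00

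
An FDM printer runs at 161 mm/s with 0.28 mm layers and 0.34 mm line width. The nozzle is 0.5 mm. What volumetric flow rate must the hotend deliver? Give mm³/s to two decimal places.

15.33

A = 0.28 × 0.34, so 0.0952 mm².
Q = v·A = 161 × 0.0952 = 15.33 mm³/s.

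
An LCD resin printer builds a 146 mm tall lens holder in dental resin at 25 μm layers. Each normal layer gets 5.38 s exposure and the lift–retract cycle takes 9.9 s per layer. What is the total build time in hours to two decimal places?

24.79 hours

Layer count = ceil(146 / 0.025) = 5840.
Cycle time = 5.38 + 9.9 = 15.28 s.
Total = 5840 × 15.28 = 89235.2 s = 24.79 hours.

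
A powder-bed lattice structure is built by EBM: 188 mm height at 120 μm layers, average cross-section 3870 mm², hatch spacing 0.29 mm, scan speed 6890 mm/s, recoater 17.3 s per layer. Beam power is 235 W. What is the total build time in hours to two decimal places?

Layers = ⌈188/0.12⌉ = 1567.
Per-layer scan distance: 3870 / 0.29 → 13344.8 mm.
Scan time per layer: 13344.8 / 6890 → 1.9368 s.
Time per layer: 1.9368 + 17.3 → 19.2368 s.
1567 layers × 19.2368 s/layer = 30144.0656 s, i.e. 8.37 hours.

8.37 hours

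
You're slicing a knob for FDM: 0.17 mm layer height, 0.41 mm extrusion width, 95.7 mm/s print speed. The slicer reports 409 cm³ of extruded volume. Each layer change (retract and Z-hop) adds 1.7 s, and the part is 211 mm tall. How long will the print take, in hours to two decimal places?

Bead cross-section = 0.17 × 0.41, so 0.0697 mm².
Toolpath length = 409 cm³ / 0.0697 mm² = 409000 / 0.0697 = 5868005.7 mm.
Extrusion time: 5868005.7 / 95.7 → 61316.7 s.
Layer count = ceil(211 / 0.17) = 1242.
Non-print overhead = 1242 × 1.7 = 2111.4 s.
Altogether 61316.7 + 2111.4 = 63428.1 s, i.e. 17.62 hours.

17.62 hours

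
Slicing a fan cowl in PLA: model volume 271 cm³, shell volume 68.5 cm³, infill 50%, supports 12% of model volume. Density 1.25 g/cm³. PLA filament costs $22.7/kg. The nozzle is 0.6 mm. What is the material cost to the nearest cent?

Volume inside the shell = 271 − 68.5, so 202.5 cm³.
Infill volume = 0.50 × 202.5, so 101.25 cm³.
Support: 0.12 × 271 → 32.52 cm³.
Total printed volume = 68.5 + 101.25 + 32.52 = 202.27 cm³.
Mass = 202.27 × 1.25 = 252.8375 g.
At $22.7/kg: 252.8375/1000 × 22.7 = $5.74.

$5.74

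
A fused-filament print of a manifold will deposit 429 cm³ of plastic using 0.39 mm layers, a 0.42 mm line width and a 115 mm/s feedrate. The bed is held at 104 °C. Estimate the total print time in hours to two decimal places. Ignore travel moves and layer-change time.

6.33 hours

Extrusion cross-section: 0.39 × 0.42 → 0.1638 mm².
Path length: 429000 mm³ / 0.1638 mm² → 2619047.6 mm.
Print-move time: 2619047.6 / 115 → 22774.3 s.
Converting: 22774.3 s = 6.33 hours.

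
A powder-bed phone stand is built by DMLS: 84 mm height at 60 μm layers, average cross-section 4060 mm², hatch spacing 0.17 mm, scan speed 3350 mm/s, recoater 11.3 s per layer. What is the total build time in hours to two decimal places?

Layers = ⌈84/0.06⌉ = 1400.
Per-layer scan distance: 4060 / 0.17 → 23882.4 mm.
Laser time per layer = 23882.4 / 3350 = 7.1291 s.
Per-layer time: 7.1291 + 11.3 → 18.4291 s.
1400 layers × 18.4291 s/layer = 25800.74 s, i.e. 7.17 hours.

7.17 hours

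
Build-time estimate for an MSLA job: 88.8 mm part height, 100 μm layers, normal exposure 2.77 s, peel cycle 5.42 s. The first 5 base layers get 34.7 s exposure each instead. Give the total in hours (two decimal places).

Layer count = ceil(88.8 / 0.1) = 888.
Base layers: 5 × (34.7 + 5.42) → 200.6 s.
Regular layers = 883 × (2.77 + 5.42) = 7231.77 s.
Total = 200.6 + 7231.77 = 7432.37 s = 2.06 hours.

2.06 hours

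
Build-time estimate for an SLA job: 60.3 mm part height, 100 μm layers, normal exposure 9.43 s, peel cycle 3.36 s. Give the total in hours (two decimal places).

2.14 hours

Layers = ⌈60.3/0.1⌉ = 603.
Cycle time: 9.43 + 3.36 → 12.79 s.
Build time: 603 × 12.79 s = 7712.37 s, i.e. 2.14 hours.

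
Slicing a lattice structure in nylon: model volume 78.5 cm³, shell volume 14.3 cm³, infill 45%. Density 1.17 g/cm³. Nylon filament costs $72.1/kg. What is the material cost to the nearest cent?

$3.64

Interior volume = 78.5 − 14.3, so 64.2 cm³.
Infill deposited: 0.45 × 64.2 → 28.89 cm³.
Deposited volume = 14.3 + 28.89 = 43.19 cm³.
Mass: 43.19 × 1.17 → 50.5323 g.
Cost = 50.5323 g / 1000 × $72.1/kg = $3.64.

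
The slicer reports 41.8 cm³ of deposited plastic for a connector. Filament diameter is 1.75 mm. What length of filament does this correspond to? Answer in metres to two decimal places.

Cross-section of 1.75 mm filament: π·(1.75/2)² = 2.4053 mm².
L = 41800 mm³ / 2.4053 mm² = 17378.29 mm, i.e. 17.38 m.

17.38 m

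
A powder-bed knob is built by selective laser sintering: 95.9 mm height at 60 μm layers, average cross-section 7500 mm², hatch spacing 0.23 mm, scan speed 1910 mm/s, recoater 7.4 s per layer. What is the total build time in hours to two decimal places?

Layers = ⌈95.9/0.06⌉ = 1599.
Hatch length per layer: 7500 / 0.23 → 32608.7 mm.
Per-layer scan time = 32608.7 / 1910, so 17.0726 s.
Per-layer time: 17.0726 + 7.4 → 24.4726 s.
1599 layers × 24.4726 s/layer = 39131.6874 s, i.e. 10.87 hours.

10.87 hours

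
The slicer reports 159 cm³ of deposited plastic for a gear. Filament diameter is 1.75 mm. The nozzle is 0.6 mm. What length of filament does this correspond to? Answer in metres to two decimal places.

66.10 m

Filament cross-section = π × (1.75/2)² = 2.4053 mm².
L = 159000 mm³ / 2.4053 mm² = 66104.02 mm, i.e. 66.10 m.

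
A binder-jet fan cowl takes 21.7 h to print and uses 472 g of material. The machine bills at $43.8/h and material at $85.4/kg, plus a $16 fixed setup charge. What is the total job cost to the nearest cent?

Time charge = 43.8 × 21.7, so $950.46.
Material cost = 85.4 × 472/1000, so $40.3088.
Total = 950.46 + 40.3088 + 16 = 1006.7688 ≈ $1006.77.

$1006.77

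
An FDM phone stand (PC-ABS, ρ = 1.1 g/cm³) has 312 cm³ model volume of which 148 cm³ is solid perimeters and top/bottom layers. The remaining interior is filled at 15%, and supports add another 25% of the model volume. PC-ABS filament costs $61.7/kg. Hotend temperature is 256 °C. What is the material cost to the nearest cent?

Infill region = 312 − 148, so 164 cm³.
Infill deposited = 0.15 × 164, so 24.6 cm³.
Support = 0.25 × 312 = 78 cm³.
Total printed volume = 148 + 24.6 + 78, so 250.6 cm³.
Mass = 250.6 × 1.1, so 275.66 g.
Cost = 275.66 g / 1000 × $61.7/kg = $17.01.

$17.01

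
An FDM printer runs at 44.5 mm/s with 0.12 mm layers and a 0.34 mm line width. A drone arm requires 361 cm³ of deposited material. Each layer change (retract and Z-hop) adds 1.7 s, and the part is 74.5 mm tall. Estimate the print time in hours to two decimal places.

55.52 hours

Line area = 0.12 × 0.34, so 0.0408 mm².
Toolpath length = 361 cm³ / 0.0408 mm² = 361000 / 0.0408 = 8848039.2 mm.
Time extruding = 8848039.2 / 44.5, so 198832.3 s.
Layer count = ceil(74.5 / 0.12) = 621.
Layer-change overhead = 621 × 1.7, so 1055.7 s.
Total = 198832.3 + 1055.7 = 199888 s = 55.52 hours.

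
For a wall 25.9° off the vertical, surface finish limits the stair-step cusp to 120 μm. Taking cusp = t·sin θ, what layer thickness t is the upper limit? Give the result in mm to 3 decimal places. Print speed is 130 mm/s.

0.275 mm

Layer height = cusp / sin(25.9°) = 0.12 / 0.4368 = 0.275 mm.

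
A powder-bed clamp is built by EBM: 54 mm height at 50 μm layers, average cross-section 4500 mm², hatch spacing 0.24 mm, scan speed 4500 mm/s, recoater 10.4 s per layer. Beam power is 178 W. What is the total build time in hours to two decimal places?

Layer count = ceil(54 / 0.05) = 1080.
Scan path per layer: 4500 / 0.24 → 18750 mm.
Beam time per layer: 18750 / 4500 → 4.1667 s.
Time per layer = 4.1667 + 10.4 = 14.5667 s.
Build time = 1080 × 14.5667 = 15732.036 s = 4.37 hours.

4.37 hours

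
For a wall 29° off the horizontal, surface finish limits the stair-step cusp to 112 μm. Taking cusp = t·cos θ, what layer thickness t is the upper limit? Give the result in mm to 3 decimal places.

0.128 mm

cos(29°) = 0.8746; t_max = 0.112/0.8746 = 0.128 mm.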